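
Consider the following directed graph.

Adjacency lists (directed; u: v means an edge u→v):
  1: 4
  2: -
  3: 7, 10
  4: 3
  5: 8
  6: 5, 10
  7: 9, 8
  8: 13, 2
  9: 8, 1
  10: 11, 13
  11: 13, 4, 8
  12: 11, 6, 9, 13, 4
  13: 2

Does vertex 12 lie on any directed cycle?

12 lies on a cycle iff there is a path from 12 back to itself.
Exploring from 12, it never reaches itself; equivalently, its strongly connected component is a singleton.

No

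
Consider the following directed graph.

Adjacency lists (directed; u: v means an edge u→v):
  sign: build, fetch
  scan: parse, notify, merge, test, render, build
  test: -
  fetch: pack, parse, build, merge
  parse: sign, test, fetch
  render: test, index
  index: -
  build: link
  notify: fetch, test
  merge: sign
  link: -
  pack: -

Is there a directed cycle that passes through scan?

No

scan lies on a cycle iff there is a path from scan back to itself.
Exploring from scan, it never reaches itself; equivalently, its strongly connected component is a singleton.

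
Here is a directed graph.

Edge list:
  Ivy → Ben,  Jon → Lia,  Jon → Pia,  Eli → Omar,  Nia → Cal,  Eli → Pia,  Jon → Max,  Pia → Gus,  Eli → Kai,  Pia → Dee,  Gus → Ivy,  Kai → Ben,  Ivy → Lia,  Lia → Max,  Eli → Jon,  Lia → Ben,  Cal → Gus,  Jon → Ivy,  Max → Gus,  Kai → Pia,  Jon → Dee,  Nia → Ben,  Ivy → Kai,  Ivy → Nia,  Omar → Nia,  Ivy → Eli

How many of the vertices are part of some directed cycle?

11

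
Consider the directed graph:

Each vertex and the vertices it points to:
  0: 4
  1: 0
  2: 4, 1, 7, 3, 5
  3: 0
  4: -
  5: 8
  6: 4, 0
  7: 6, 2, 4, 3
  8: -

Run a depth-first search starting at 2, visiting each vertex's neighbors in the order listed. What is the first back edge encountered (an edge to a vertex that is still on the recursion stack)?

7→2

DFS from 2 (visiting each vertex's neighbors in the order listed); mark gray on enter, black on exit:
2 gray
  4 gray
  4 black
  1 gray
    0 gray
      0→4: 4 black — skip
    0 black
  1 black
  7 gray
    6 gray
      6→4: 4 black — skip
      6→0: 0 black — skip
    6 black
    7→2: 2 is gray → back edge
First back edge: 7 → 2.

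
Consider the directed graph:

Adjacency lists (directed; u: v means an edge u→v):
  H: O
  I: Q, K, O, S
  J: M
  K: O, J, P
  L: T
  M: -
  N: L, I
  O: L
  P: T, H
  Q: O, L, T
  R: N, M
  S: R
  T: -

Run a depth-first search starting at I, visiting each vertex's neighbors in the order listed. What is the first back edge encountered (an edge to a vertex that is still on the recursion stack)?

N→I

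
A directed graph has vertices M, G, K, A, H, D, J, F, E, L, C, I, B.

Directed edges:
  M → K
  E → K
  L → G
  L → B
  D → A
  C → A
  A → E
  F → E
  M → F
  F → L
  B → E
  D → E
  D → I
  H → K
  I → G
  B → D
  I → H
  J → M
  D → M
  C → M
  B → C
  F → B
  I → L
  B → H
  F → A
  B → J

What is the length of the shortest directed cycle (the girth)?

For each vertex v, BFS finds the shortest path from v back to v.
The shortest such closed walk is F → B → J → M → F, length 4.

4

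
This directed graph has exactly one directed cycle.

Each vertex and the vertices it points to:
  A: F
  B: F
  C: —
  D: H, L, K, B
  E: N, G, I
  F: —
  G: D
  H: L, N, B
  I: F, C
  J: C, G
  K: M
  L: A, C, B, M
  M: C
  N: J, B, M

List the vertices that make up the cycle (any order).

D, G, H, J, N

DFS with gray/black marking from G:
G gray
  D gray
    H gray
      L gray
        A gray
          F gray
          F black
        A black
        C gray
        C black
        B gray
          B→F: F black — skip
        B black
        M gray
          M→C: C black — skip
        M black
      L black
      N gray
        J gray
          J→C: C black — skip
          J→G: G is gray → back edge
Back edge closes the cycle G → D → H → N → J → G; its vertices are {D, G, H, J, N}.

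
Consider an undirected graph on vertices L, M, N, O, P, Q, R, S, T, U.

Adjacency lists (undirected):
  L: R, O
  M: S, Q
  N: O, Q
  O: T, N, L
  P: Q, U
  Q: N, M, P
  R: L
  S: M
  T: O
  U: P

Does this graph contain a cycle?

No

DFS, tracking each vertex's parent; an edge to a visited non-parent vertex closes a cycle.
Start from L:
visit L (parent –)
  visit R (parent L)
    R–L: parent, skip
  visit O (parent L)
    visit T (parent O)
      T–O: parent, skip
    visit N (parent O)
      N–O: parent, skip
      visit Q (parent N)
        Q–N: parent, skip
        visit M (parent Q)
          visit S (parent M)
            S–M: parent, skip
          M–Q: parent, skip
        visit P (parent Q)
          P–Q: parent, skip
          visit U (parent P)
            U–P: parent, skip
    O–L: parent, skip
No non-parent visited neighbor found — the graph is a forest.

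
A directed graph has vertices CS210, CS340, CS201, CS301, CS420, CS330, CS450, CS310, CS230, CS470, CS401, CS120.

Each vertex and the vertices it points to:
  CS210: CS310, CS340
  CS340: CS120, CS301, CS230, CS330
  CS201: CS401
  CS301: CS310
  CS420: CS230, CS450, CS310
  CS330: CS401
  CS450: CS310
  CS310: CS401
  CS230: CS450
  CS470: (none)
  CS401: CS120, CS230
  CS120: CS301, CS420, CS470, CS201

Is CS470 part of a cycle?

CS470 lies on a cycle iff there is a path from CS470 back to itself.
Exploring from CS470, it never reaches itself; equivalently, its strongly connected component is a singleton.

No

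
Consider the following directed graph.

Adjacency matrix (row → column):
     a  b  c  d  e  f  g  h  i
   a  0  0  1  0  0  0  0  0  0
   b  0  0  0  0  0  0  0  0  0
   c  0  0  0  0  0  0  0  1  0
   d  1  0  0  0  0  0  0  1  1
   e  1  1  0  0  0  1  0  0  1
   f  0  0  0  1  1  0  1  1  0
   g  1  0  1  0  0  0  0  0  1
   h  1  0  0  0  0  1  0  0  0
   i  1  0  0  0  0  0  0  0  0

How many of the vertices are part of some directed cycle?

8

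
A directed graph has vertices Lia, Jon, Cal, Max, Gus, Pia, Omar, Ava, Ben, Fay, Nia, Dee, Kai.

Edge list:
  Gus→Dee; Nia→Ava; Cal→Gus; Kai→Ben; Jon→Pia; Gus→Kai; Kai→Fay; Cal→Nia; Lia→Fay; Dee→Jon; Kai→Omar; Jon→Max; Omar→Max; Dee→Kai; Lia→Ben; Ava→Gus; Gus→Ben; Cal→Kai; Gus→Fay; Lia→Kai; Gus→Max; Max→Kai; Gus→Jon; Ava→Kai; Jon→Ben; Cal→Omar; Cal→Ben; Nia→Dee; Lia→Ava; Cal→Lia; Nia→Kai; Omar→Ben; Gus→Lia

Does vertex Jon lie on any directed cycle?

No

Jon lies on a cycle iff there is a path from Jon back to itself.
Exploring from Jon, it never reaches itself; equivalently, its strongly connected component is a singleton.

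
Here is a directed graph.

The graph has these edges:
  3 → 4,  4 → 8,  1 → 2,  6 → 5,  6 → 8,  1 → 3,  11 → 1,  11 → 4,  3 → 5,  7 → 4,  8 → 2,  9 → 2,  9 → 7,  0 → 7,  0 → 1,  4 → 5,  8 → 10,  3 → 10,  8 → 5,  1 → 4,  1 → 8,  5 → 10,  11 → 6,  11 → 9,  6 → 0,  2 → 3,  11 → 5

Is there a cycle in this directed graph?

Yes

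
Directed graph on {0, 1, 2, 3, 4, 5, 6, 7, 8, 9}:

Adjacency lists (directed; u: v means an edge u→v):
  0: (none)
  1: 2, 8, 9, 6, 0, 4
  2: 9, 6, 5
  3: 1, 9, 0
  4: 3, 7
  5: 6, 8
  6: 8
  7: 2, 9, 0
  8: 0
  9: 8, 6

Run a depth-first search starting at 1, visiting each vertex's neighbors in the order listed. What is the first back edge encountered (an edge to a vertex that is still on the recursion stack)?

3->1

DFS from 1 (visiting each vertex's neighbors in the order listed); mark gray on enter, black on exit:
1 gray
  2 gray
    9 gray
      8 gray
        0 gray
        0 black
      8 black
      6 gray
        6→8: 8 black — skip
      6 black
    9 black
    2→6: 6 black — skip
    5 gray
      5→6: 6 black — skip
      5→8: 8 black — skip
    5 black
  2 black
  1→8: 8 black — skip
  1→9: 9 black — skip
  1→6: 6 black — skip
  1→0: 0 black — skip
  4 gray
    3 gray
      3→1: 1 is gray → back edge
First back edge: 3 → 1.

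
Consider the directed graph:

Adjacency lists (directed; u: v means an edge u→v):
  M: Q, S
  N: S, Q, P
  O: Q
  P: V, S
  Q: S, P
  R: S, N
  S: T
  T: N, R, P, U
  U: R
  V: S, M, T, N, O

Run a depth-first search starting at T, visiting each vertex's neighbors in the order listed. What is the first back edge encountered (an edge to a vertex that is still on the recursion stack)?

S→T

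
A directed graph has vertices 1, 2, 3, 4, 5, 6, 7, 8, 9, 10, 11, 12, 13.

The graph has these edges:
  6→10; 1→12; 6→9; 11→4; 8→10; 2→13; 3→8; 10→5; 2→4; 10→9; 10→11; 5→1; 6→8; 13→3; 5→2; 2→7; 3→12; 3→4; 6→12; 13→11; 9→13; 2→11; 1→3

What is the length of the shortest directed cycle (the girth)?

For each vertex v, BFS finds the shortest path from v back to v.
The shortest such closed walk is 10 → 5 → 1 → 3 → 8 → 10, length 5.

5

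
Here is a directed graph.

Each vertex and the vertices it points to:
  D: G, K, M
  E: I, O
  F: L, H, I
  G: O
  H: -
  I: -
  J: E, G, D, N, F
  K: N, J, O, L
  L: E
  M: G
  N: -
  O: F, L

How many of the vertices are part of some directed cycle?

A vertex is on a directed cycle iff it belongs to a strongly connected component of size ≥ 2 (or has a self-loop).
The vertices on cycles are {D, E, F, J, K, L, O} — 7 in total.

7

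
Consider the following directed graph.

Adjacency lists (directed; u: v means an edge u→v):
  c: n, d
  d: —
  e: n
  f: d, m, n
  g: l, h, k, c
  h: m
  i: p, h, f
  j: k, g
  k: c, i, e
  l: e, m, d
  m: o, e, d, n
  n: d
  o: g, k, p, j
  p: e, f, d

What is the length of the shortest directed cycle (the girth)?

For each vertex v, BFS finds the shortest path from v back to v.
The shortest such closed walk is o → p → f → m → o, length 4.

4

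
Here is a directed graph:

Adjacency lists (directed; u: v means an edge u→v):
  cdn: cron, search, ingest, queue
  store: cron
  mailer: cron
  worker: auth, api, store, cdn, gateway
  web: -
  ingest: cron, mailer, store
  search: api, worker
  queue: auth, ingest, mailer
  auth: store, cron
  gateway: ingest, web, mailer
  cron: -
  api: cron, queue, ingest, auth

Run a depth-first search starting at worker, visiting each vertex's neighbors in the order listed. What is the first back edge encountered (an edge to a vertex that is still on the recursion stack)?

search→worker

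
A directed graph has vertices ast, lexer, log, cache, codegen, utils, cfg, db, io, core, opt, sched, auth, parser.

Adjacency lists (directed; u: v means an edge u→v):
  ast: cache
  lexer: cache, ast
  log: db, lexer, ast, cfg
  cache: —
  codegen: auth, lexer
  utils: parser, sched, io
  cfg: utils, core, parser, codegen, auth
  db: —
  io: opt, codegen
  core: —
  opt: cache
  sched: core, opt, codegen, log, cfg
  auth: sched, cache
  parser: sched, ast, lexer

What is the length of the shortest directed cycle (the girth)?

3

For each vertex v, BFS finds the shortest path from v back to v.
The shortest such closed walk is sched → cfg → parser → sched, length 3.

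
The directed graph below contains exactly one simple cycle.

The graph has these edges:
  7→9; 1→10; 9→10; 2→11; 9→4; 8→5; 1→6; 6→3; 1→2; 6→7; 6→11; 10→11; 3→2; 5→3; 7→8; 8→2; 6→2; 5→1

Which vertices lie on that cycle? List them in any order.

DFS with gray/black marking from 7:
7 gray
  8 gray
    2 gray
      11 gray
      11 black
    2 black
    5 gray
      1 gray
        10 gray
          10→11: 11 black — skip
        10 black
        6 gray
          3 gray
            3→2: 2 black — skip
          3 black
          6→2: 2 black — skip
          6→11: 11 black — skip
          6→7: 7 is gray → back edge
Back edge closes the cycle 7 → 8 → 5 → 1 → 6 → 7; its vertices are {1, 5, 6, 7, 8}.

1, 5, 6, 7, 8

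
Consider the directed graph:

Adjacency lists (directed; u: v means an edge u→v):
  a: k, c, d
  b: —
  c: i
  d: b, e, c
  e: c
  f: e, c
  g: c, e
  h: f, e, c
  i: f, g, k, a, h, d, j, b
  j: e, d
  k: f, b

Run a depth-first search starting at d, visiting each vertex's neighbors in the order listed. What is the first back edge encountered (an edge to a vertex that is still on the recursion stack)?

DFS from d (visiting each vertex's neighbors in the order listed); mark gray on enter, black on exit:
d gray
  b gray
  b black
  e gray
    c gray
      i gray
        f gray
          f→e: e is gray → back edge
First back edge: f → e.

f->e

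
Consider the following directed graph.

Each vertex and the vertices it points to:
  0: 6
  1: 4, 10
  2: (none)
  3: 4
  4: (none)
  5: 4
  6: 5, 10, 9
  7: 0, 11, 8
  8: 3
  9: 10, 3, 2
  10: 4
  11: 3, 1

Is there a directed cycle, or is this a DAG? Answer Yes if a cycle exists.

No

DFS with white/gray/black marking, starting from 11:
11 gray
  3 gray
    4 gray
    4 black
  3 black
  1 gray
    1→4: 4 black — skip
    10 gray
      10→4: 4 black — skip
    10 black
  1 black
11 black
0 gray
  6 gray
    5 gray
      5→4: 4 black — skip
    5 black
    6→10: 10 black — skip
    9 gray
      9→10: 10 black — skip
      9→3: 3 black — skip
      2 gray
      2 black
    9 black
  6 black
0 black
7 gray
  7→0: 0 black — skip
  7→11: 11 black — skip
  8 gray
    8→3: 3 black — skip
  8 black
7 black
Every edge goes to a white or black vertex — no back edge, so the graph is acyclic.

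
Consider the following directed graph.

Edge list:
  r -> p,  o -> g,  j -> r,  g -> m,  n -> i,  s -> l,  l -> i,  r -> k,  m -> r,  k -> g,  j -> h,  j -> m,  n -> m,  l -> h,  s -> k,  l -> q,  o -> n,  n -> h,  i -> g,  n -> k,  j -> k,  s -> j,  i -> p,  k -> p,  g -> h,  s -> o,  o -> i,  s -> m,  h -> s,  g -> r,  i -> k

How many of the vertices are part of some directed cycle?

11

A vertex is on a directed cycle iff it belongs to a strongly connected component of size ≥ 2 (or has a self-loop).
The vertices on cycles are {g, h, i, j, k, l, m, n, o, r, s} — 11 in total.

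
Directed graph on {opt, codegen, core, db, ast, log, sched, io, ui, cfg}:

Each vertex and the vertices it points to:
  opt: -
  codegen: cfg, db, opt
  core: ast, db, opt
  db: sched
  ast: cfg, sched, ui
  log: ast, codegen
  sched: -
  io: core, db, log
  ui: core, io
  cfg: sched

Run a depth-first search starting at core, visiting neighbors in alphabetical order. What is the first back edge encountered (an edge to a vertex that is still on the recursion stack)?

ui->core

DFS from core (visiting neighbors in alphabetical order); mark gray on enter, black on exit:
core gray
  ast gray
    cfg gray
      sched gray
      sched black
    cfg black
    ast→sched: sched black — skip
    ui gray
      ui→core: core is gray → back edge
First back edge: ui → core.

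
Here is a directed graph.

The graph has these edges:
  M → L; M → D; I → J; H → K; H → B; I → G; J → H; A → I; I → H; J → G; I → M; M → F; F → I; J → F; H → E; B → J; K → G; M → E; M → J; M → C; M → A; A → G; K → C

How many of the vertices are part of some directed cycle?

A vertex is on a directed cycle iff it belongs to a strongly connected component of size ≥ 2 (or has a self-loop).
The vertices on cycles are {A, B, F, H, I, J, M} — 7 in total.

7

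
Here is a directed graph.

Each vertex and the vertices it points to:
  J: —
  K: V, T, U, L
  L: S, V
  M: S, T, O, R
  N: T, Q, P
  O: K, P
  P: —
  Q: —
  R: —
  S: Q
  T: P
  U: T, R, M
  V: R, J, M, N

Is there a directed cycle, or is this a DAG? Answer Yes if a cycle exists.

Yes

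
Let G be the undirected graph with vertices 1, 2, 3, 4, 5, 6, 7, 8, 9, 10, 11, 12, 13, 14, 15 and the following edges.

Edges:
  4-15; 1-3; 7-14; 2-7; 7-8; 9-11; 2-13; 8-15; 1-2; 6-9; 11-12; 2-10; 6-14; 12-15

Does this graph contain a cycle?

DFS, tracking each vertex's parent; an edge to a visited non-parent vertex closes a cycle.
Start from 4:
visit 4 (parent –)
  visit 15 (parent 4)
    visit 8 (parent 15)
      visit 7 (parent 8)
        7–8: parent, skip
        visit 14 (parent 7)
          visit 6 (parent 14)
            visit 9 (parent 6)
              visit 11 (parent 9)
                visit 12 (parent 11)
                  12–11: parent, skip
                  12–15: 15 visited and ≠ parent → cycle
Cycle: 15 – 8 – 7 – 14 – 6 – 9 – 11 – 12 – 15.

Yes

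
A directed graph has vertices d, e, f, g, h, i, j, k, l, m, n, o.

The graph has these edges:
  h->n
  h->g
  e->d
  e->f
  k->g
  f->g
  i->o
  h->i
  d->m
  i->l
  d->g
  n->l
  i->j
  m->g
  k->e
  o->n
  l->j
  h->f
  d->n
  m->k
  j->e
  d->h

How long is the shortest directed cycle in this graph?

For each vertex v, BFS finds the shortest path from v back to v.
The shortest such closed walk is k → e → d → m → k, length 4.

4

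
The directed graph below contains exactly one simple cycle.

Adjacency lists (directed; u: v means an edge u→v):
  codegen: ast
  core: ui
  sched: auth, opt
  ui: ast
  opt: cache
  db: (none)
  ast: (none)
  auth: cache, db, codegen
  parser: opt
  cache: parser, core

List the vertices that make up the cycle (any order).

opt, cache, parser

DFS with gray/black marking from cache:
cache gray
  parser gray
    opt gray
      opt→cache: cache is gray → back edge
Back edge closes the cycle cache → parser → opt → cache; its vertices are {opt, cache, parser}.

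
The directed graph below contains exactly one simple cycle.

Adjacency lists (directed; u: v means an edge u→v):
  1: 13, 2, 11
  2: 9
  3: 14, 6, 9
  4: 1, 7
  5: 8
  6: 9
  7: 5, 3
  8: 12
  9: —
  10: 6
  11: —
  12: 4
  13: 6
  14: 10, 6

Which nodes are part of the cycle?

4, 5, 7, 8, 12

DFS with gray/black marking from 4:
4 gray
  1 gray
    13 gray
      6 gray
        9 gray
        9 black
      6 black
    13 black
    2 gray
      2→9: 9 black — skip
    2 black
    11 gray
    11 black
  1 black
  7 gray
    5 gray
      8 gray
        12 gray
          12→4: 4 is gray → back edge
Back edge closes the cycle 4 → 7 → 5 → 8 → 12 → 4; its vertices are {4, 5, 7, 8, 12}.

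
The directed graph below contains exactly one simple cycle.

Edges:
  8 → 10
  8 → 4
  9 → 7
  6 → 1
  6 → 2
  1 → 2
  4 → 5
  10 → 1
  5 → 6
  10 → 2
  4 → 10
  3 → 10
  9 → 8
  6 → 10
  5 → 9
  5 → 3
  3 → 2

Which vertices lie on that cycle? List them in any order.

4, 5, 8, 9

DFS with gray/black marking from 5:
5 gray
  3 gray
    10 gray
      2 gray
      2 black
      1 gray
        1→2: 2 black — skip
      1 black
    10 black
    3→2: 2 black — skip
  3 black
  9 gray
    7 gray
    7 black
    8 gray
      8→10: 10 black — skip
      4 gray
        4→5: 5 is gray → back edge
Back edge closes the cycle 5 → 9 → 8 → 4 → 5; its vertices are {4, 5, 8, 9}.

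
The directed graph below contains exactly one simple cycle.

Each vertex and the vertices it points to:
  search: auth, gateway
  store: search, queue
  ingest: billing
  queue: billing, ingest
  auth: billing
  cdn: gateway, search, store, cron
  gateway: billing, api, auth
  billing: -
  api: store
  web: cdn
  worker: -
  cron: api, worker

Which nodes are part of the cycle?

api, store, search, gateway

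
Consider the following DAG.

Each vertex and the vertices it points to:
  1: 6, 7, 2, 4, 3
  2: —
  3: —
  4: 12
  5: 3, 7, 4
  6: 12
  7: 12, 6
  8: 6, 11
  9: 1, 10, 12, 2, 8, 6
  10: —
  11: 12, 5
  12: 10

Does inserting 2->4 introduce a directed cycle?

No

Adding 2→4 creates a cycle iff 4 can already reach 2.
Explore from 4: no path reaches 2. The graph stays acyclic.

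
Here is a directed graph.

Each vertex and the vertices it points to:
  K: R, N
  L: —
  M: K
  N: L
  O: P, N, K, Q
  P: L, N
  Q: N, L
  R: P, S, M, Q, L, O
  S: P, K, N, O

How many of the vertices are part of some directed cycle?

A vertex is on a directed cycle iff it belongs to a strongly connected component of size ≥ 2 (or has a self-loop).
The vertices on cycles are {K, M, O, R, S} — 5 in total.

5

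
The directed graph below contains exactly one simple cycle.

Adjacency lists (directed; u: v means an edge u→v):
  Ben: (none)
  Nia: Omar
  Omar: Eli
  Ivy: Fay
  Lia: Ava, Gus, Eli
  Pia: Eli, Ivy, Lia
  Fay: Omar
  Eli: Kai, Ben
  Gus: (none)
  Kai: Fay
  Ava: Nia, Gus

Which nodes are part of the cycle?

DFS with gray/black marking from Eli:
Eli gray
  Kai gray
    Fay gray
      Omar gray
        Omar→Eli: Eli is gray → back edge
Back edge closes the cycle Eli → Kai → Fay → Omar → Eli; its vertices are {Eli, Fay, Kai, Omar}.

Eli, Fay, Kai, Omar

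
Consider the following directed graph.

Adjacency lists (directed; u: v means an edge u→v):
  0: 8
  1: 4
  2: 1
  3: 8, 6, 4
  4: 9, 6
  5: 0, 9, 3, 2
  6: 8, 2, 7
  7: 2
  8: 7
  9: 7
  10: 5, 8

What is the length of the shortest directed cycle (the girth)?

4

For each vertex v, BFS finds the shortest path from v back to v.
The shortest such closed walk is 2 → 1 → 4 → 6 → 2, length 4.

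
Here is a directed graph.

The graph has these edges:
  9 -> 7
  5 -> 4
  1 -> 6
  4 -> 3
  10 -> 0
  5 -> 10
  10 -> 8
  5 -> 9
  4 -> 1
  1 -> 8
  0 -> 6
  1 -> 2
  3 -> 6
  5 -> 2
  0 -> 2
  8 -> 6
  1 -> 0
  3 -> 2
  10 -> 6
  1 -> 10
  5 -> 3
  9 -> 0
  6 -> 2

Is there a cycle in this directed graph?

DFS with white/gray/black marking, starting from 0:
0 gray
  6 gray
    2 gray
    2 black
  6 black
  0→2: 2 black — skip
0 black
5 gray
  5→2: 2 black — skip
  4 gray
    3 gray
      3→2: 2 black — skip
      3→6: 6 black — skip
    3 black
    1 gray
      1→0: 0 black — skip
      1→6: 6 black — skip
      1→2: 2 black — skip
      10 gray
        10→0: 0 black — skip
        10→6: 6 black — skip
        8 gray
          8→6: 6 black — skip
        8 black
      10 black
      1→8: 8 black — skip
    1 black
  4 black
  5→10: 10 black — skip
  5→3: 3 black — skip
  9 gray
    9→0: 0 black — skip
    7 gray
    7 black
  9 black
5 black
Every edge goes to a white or black vertex — no back edge, so the graph is acyclic.

No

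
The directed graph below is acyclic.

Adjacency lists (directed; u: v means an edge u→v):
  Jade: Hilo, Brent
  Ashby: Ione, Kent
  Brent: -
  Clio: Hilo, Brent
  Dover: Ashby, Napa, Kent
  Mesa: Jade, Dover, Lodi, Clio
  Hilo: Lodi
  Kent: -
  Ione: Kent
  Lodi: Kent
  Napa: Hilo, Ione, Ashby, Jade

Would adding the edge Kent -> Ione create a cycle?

Adding Kent→Ione creates a cycle iff Ione can already reach Kent.
Path from Ione: Ione → Kent.
So Ione → … → Kent → Ione is a cycle.

Yes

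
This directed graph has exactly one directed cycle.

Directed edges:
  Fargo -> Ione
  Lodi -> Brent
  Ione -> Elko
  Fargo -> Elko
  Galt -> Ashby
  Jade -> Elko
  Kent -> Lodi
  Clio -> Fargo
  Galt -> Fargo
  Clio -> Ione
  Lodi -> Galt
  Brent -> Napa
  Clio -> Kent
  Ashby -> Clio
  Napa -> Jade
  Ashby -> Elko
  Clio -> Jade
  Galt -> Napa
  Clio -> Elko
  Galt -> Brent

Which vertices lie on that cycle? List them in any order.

DFS with gray/black marking from Lodi:
Lodi gray
  Brent gray
    Napa gray
      Jade gray
        Elko gray
        Elko black
      Jade black
    Napa black
  Brent black
  Galt gray
    Galt→Brent: Brent black — skip
    Ashby gray
      Ashby→Elko: Elko black — skip
      Clio gray
        Fargo gray
          Ione gray
            Ione→Elko: Elko black — skip
          Ione black
          Fargo→Elko: Elko black — skip
        Fargo black
        Clio→Elko: Elko black — skip
        Clio→Jade: Jade black — skip
        Clio→Ione: Ione black — skip
        Kent gray
          Kent→Lodi: Lodi is gray → back edge
Back edge closes the cycle Lodi → Galt → Ashby → Clio → Kent → Lodi; its vertices are {Clio, Galt, Kent, Lodi, Ashby}.

Clio, Galt, Kent, Lodi, Ashby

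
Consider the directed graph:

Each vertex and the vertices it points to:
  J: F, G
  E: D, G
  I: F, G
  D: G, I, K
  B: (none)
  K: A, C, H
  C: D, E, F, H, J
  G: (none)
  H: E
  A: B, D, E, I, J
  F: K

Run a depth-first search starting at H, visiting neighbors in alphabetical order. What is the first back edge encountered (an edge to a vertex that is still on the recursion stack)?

A->D

DFS from H (visiting neighbors in alphabetical order); mark gray on enter, black on exit:
H gray
  E gray
    D gray
      G gray
      G black
      I gray
        F gray
          K gray
            A gray
              B gray
              B black
              A→D: D is gray → back edge
First back edge: A → D.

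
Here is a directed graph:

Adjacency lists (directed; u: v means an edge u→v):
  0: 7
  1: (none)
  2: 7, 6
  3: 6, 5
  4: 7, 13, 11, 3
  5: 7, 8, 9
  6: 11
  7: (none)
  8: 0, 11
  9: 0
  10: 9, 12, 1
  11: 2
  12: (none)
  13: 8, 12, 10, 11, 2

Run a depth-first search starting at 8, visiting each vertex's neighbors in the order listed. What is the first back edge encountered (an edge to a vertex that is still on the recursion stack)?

DFS from 8 (visiting each vertex's neighbors in the order listed); mark gray on enter, black on exit:
8 gray
  0 gray
    7 gray
    7 black
  0 black
  11 gray
    2 gray
      2→7: 7 black — skip
      6 gray
        6→11: 11 is gray → back edge
First back edge: 6 → 11.

6→11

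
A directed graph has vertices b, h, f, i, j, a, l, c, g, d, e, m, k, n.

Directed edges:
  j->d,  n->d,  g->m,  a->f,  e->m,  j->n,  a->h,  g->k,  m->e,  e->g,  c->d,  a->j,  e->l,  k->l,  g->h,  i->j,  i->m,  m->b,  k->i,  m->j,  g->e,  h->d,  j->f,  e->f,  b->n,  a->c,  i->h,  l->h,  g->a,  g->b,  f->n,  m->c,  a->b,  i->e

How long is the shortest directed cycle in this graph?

2

For each vertex v, BFS finds the shortest path from v back to v.
The shortest such closed walk is g → e → g, length 2.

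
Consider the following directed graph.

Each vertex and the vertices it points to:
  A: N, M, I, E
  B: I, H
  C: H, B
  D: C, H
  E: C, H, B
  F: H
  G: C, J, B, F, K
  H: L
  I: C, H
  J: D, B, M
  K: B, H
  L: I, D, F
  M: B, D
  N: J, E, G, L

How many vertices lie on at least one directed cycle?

7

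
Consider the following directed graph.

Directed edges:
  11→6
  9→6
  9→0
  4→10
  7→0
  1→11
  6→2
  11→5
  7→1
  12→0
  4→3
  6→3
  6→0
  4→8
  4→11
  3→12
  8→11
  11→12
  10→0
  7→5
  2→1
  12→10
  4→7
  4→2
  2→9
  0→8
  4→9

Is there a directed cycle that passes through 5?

No

5 lies on a cycle iff there is a path from 5 back to itself.
Exploring from 5, it never reaches itself; equivalently, its strongly connected component is a singleton.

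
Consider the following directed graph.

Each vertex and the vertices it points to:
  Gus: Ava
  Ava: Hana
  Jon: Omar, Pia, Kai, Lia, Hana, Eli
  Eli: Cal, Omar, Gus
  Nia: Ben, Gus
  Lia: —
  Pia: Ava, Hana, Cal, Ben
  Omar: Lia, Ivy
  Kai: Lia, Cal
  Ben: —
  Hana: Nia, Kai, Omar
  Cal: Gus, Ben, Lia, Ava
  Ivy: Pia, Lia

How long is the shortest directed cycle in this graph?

For each vertex v, BFS finds the shortest path from v back to v.
The shortest such closed walk is Pia → Hana → Omar → Ivy → Pia, length 4.

4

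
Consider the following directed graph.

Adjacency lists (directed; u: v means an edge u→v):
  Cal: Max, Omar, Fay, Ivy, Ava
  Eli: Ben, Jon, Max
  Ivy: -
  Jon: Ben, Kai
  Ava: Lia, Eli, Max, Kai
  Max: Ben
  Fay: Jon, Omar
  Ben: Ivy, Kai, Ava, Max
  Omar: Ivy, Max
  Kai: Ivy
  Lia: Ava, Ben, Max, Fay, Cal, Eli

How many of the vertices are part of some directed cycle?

9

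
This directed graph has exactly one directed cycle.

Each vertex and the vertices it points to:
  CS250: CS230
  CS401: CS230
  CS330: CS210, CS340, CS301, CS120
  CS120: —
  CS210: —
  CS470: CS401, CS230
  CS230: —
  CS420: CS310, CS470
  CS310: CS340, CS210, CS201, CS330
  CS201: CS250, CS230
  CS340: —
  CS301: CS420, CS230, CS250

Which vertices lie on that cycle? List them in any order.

DFS with gray/black marking from CS420:
CS420 gray
  CS310 gray
    CS340 gray
    CS340 black
    CS210 gray
    CS210 black
    CS201 gray
      CS250 gray
        CS230 gray
        CS230 black
      CS250 black
      CS201→CS230: CS230 black — skip
    CS201 black
    CS330 gray
      CS330→CS210: CS210 black — skip
      CS330→CS340: CS340 black — skip
      CS301 gray
        CS301→CS420: CS420 is gray → back edge
Back edge closes the cycle CS420 → CS310 → CS330 → CS301 → CS420; its vertices are {CS301, CS310, CS330, CS420}.

CS301, CS310, CS330, CS420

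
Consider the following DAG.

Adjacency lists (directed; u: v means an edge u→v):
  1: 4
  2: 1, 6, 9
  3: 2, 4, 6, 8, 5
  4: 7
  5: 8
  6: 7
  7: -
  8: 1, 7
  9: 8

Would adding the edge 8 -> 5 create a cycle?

Yes

Adding 8→5 creates a cycle iff 5 can already reach 8.
Path from 5: 5 → 8.
So 5 → … → 8 → 5 is a cycle.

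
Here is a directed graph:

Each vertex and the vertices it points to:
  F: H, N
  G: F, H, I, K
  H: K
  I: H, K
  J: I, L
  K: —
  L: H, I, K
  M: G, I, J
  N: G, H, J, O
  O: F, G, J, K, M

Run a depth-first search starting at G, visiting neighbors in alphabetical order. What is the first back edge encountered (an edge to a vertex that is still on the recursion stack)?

DFS from G (visiting neighbors in alphabetical order); mark gray on enter, black on exit:
G gray
  F gray
    H gray
      K gray
      K black
    H black
    N gray
      N→G: G is gray → back edge
First back edge: N → G.

N→G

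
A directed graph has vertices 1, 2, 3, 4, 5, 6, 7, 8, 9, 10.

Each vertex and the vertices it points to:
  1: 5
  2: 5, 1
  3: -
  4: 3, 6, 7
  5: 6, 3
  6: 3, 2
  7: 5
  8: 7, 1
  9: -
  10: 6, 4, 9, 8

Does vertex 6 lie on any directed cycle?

Yes

6 is on a cycle iff 6 can reach itself via ≥1 edge.
6 → 2 → 5 → 6 — yes.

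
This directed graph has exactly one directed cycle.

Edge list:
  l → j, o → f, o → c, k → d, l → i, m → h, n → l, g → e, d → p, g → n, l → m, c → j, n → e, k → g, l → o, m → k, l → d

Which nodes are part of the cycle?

g, k, l, m, n

DFS with gray/black marking from k:
k gray
  g gray
    e gray
    e black
    n gray
      n→e: e black — skip
      l gray
        m gray
          m→k: k is gray → back edge
Back edge closes the cycle k → g → n → l → m → k; its vertices are {g, k, l, m, n}.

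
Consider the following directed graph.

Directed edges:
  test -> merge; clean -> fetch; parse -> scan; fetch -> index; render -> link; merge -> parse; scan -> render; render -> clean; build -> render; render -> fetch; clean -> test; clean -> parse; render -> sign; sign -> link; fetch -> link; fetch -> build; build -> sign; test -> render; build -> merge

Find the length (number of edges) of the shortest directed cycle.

3

For each vertex v, BFS finds the shortest path from v back to v.
The shortest such closed walk is clean → test → render → clean, length 3.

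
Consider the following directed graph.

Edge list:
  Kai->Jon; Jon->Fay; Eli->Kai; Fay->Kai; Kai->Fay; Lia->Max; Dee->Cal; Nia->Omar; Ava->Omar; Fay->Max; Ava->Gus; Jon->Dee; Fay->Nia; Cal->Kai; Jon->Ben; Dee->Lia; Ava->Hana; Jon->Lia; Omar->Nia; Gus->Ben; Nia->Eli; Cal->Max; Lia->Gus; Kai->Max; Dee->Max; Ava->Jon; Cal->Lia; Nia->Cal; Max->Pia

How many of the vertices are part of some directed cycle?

8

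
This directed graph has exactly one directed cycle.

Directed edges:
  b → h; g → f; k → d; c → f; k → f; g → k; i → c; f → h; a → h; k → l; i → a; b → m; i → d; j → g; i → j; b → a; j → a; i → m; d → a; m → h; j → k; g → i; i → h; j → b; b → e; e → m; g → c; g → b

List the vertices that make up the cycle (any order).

g, i, j

DFS with gray/black marking from j:
j gray
  g gray
    f gray
      h gray
      h black
    f black
    b gray
      b→h: h black — skip
      e gray
        m gray
          m→h: h black — skip
        m black
      e black
      a gray
        a→h: h black — skip
      a black
      b→m: m black — skip
    b black
    i gray
      d gray
        d→a: a black — skip
      d black
      c gray
        c→f: f black — skip
      c black
      i→m: m black — skip
      i→a: a black — skip
      i→j: j is gray → back edge
Back edge closes the cycle j → g → i → j; its vertices are {g, i, j}.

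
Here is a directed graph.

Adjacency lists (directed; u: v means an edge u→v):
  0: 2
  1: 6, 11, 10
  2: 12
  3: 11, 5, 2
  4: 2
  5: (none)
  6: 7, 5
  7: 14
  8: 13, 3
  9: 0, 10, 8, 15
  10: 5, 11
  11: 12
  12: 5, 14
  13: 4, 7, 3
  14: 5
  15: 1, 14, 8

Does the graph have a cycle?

No

DFS with white/gray/black marking, starting from 13:
13 gray
  4 gray
    2 gray
      12 gray
        5 gray
        5 black
        14 gray
          14→5: 5 black — skip
        14 black
      12 black
    2 black
  4 black
  7 gray
    7→14: 14 black — skip
  7 black
  3 gray
    11 gray
      11→12: 12 black — skip
    11 black
    3→5: 5 black — skip
    3→2: 2 black — skip
  3 black
13 black
0 gray
  0→2: 2 black — skip
0 black
1 gray
  6 gray
    6→7: 7 black — skip
    6→5: 5 black — skip
  6 black
  1→11: 11 black — skip
  10 gray
    10→5: 5 black — skip
    10→11: 11 black — skip
  10 black
1 black
8 gray
  8→13: 13 black — skip
  8→3: 3 black — skip
8 black
9 gray
  9→0: 0 black — skip
  9→10: 10 black — skip
  9→8: 8 black — skip
  15 gray
    15→1: 1 black — skip
    15→14: 14 black — skip
    15→8: 8 black — skip
  15 black
9 black
Every edge goes to a white or black vertex — no back edge, so the graph is acyclic.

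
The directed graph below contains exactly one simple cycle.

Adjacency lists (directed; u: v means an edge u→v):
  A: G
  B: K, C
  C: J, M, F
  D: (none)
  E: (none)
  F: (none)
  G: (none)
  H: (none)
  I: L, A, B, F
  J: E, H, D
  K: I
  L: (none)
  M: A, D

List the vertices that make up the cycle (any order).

B, I, K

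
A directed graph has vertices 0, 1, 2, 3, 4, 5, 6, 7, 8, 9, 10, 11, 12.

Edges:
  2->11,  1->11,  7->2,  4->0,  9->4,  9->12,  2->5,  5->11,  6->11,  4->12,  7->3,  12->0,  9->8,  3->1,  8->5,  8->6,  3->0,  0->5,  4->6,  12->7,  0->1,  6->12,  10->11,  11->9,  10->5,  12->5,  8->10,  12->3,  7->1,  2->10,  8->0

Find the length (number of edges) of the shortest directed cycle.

For each vertex v, BFS finds the shortest path from v back to v.
The shortest such closed walk is 9 → 12 → 5 → 11 → 9, length 4.

4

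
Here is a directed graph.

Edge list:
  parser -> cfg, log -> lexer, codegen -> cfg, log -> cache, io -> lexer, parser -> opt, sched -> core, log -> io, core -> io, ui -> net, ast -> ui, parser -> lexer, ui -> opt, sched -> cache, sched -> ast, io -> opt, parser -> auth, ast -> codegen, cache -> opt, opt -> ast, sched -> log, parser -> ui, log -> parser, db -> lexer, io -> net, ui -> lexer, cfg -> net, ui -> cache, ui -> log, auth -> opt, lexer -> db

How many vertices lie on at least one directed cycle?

10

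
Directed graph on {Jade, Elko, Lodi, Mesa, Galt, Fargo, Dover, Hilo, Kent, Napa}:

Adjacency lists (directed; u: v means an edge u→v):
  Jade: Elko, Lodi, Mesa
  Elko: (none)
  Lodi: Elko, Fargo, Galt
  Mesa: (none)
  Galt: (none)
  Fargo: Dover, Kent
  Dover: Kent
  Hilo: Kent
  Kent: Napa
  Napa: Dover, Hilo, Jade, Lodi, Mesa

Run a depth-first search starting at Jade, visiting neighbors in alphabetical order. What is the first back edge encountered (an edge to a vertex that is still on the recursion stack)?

DFS from Jade (visiting neighbors in alphabetical order); mark gray on enter, black on exit:
Jade gray
  Elko gray
  Elko black
  Lodi gray
    Lodi→Elko: Elko black — skip
    Fargo gray
      Dover gray
        Kent gray
          Napa gray
            Napa→Dover: Dover is gray → back edge
First back edge: Napa → Dover.

Napa→Dover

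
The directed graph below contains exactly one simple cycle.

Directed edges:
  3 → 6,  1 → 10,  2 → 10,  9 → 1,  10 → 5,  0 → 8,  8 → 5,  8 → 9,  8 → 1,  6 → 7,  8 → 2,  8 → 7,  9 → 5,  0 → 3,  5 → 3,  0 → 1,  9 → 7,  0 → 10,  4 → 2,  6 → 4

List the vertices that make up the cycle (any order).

DFS with gray/black marking from 3:
3 gray
  6 gray
    7 gray
    7 black
    4 gray
      2 gray
        10 gray
          5 gray
            5→3: 3 is gray → back edge
Back edge closes the cycle 3 → 6 → 4 → 2 → 10 → 5 → 3; its vertices are {2, 3, 4, 5, 6, 10}.

2, 3, 4, 5, 6, 10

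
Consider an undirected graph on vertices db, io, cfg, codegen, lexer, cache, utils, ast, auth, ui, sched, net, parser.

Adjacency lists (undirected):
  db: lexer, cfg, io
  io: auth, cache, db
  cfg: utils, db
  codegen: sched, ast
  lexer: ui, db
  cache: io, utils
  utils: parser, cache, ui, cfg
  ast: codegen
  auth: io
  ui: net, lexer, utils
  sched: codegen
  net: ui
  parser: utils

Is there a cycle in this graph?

DFS, tracking each vertex's parent; an edge to a visited non-parent vertex closes a cycle.
Start from net:
visit net (parent –)
  visit ui (parent net)
    ui–net: parent, skip
    visit lexer (parent ui)
      lexer–ui: parent, skip
      visit db (parent lexer)
        db–lexer: parent, skip
        visit cfg (parent db)
          visit utils (parent cfg)
            visit parser (parent utils)
              parser–utils: parent, skip
            visit cache (parent utils)
              visit io (parent cache)
                visit auth (parent io)
                  auth–io: parent, skip
                io–cache: parent, skip
                io–db: db visited and ≠ parent → cycle
Cycle: db – cfg – utils – cache – io – db.

Yes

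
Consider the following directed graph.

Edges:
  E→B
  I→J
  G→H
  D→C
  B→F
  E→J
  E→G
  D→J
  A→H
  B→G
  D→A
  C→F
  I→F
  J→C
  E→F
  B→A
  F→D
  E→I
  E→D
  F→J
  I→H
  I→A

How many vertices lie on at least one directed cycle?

A vertex is on a directed cycle iff it belongs to a strongly connected component of size ≥ 2 (or has a self-loop).
The vertices on cycles are {C, D, F, J} — 4 in total.

4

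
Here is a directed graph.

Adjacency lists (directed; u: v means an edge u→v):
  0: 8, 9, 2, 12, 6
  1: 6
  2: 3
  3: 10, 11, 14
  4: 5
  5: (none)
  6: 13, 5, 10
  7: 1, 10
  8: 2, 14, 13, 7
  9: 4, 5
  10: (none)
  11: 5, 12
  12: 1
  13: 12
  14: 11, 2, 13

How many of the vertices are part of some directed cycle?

7

A vertex is on a directed cycle iff it belongs to a strongly connected component of size ≥ 2 (or has a self-loop).
The vertices on cycles are {1, 2, 3, 6, 12, 13, 14} — 7 in total.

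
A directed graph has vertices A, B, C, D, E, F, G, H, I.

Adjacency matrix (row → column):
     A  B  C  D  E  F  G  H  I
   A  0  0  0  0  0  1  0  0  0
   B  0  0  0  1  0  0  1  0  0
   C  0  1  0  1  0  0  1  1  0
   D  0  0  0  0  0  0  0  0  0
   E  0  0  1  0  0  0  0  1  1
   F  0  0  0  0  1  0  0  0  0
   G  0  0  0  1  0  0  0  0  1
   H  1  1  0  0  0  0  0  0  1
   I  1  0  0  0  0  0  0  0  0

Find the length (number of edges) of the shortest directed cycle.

4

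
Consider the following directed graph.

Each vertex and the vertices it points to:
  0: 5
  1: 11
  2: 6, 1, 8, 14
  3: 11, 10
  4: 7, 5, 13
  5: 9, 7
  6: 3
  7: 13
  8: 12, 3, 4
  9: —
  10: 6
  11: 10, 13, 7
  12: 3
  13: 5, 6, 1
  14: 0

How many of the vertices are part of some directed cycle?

8

A vertex is on a directed cycle iff it belongs to a strongly connected component of size ≥ 2 (or has a self-loop).
The vertices on cycles are {1, 3, 5, 6, 7, 10, 11, 13} — 8 in total.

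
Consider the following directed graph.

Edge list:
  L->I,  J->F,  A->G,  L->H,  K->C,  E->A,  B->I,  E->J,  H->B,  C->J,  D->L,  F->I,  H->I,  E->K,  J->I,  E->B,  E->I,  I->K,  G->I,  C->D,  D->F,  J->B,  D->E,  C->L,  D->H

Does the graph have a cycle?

Yes

DFS with white/gray/black marking, starting from J:
J gray
  I gray
    K gray
      C gray
        D gray
          F gray
            F→I: I is gray → back edge
Back edge found, so a cycle exists: I → K → C → D → F → I.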